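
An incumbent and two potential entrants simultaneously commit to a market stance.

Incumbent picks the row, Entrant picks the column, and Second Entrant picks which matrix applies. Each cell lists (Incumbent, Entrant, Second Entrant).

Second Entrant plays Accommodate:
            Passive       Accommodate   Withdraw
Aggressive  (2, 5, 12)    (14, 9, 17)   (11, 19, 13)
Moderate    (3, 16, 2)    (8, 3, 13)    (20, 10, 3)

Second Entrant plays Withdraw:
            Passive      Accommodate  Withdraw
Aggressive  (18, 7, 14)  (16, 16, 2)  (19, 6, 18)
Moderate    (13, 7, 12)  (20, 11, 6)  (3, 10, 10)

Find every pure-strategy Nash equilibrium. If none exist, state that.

none

For each player, find the best response to each opponent profile; mutual best responses are the pure NE.
Incumbent against (Passive, Accommodate): payoffs 2, 3 → best response Moderate.
Incumbent against (Passive, Withdraw): payoffs 18, 13 → best response Aggressive.
Incumbent against (Accommodate, Accommodate): payoffs 14, 8 → best response Aggressive.
Incumbent against (Accommodate, Withdraw): payoffs 16, 20 → best response Moderate.
Incumbent against (Withdraw, Accommodate): payoffs 11, 20 → best response Moderate.
Incumbent against (Withdraw, Withdraw): payoffs 19, 3 → best response Aggressive.
Entrant against (Aggressive, Accommodate): payoffs 5, 9, 19 → best response Withdraw.
Entrant against (Aggressive, Withdraw): payoffs 7, 16, 6 → best response Accommodate.
Entrant against (Moderate, Accommodate): payoffs 16, 3, 10 → best response Passive.
Entrant against (Moderate, Withdraw): payoffs 7, 11, 10 → best response Accommodate.
Second Entrant against (Aggressive, Passive): payoffs 12, 14 → best response Withdraw.
Second Entrant against (Aggressive, Accommodate): payoffs 17, 2 → best response Accommodate.
Second Entrant against (Aggressive, Withdraw): payoffs 13, 18 → best response Withdraw.
Second Entrant against (Moderate, Passive): payoffs 2, 12 → best response Withdraw.
Second Entrant against (Moderate, Accommodate): payoffs 13, 6 → best response Accommodate.
Second Entrant against (Moderate, Withdraw): payoffs 3, 10 → best response Withdraw.
No profile is a mutual best response for all players.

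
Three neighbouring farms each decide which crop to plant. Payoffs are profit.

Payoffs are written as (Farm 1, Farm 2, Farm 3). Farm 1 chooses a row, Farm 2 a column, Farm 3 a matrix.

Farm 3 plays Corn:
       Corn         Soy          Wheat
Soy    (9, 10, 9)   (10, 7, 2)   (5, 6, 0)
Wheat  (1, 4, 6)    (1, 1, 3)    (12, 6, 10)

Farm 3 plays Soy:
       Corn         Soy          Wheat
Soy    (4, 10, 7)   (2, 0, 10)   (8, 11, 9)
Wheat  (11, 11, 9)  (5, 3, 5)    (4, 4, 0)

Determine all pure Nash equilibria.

Farm 1 against (Corn, Corn): payoffs 9, 1 → best response Soy.
Farm 1 against (Corn, Soy): payoffs 4, 11 → best response Wheat.
Farm 1 against (Soy, Corn): payoffs 10, 1 → best response Soy.
Farm 1 against (Soy, Soy): payoffs 2, 5 → best response Wheat.
Farm 1 against (Wheat, Corn): payoffs 5, 12 → best response Wheat.
Farm 1 against (Wheat, Soy): payoffs 8, 4 → best response Soy.
Farm 2 against (Soy, Corn): payoffs 10, 7, 6 → best response Corn.
Farm 2 against (Soy, Soy): payoffs 10, 0, 11 → best response Wheat.
Farm 2 against (Wheat, Corn): payoffs 4, 1, 6 → best response Wheat.
Farm 2 against (Wheat, Soy): payoffs 11, 3, 4 → best response Corn.
Farm 3 against (Soy, Corn): payoffs 9, 7 → best response Corn.
Farm 3 against (Soy, Soy): payoffs 2, 10 → best response Soy.
Farm 3 against (Soy, Wheat): payoffs 0, 9 → best response Soy.
Farm 3 against (Wheat, Corn): payoffs 6, 9 → best response Soy.
Farm 3 against (Wheat, Soy): payoffs 3, 5 → best response Soy.
Farm 3 against (Wheat, Wheat): payoffs 10, 0 → best response Corn.
Mutual best responses: (Soy, Corn, Corn); (Soy, Wheat, Soy); (Wheat, Corn, Soy); (Wheat, Wheat, Corn).

The pure Nash equilibria are (Soy, Corn, Corn) and (Soy, Wheat, Soy) and (Wheat, Corn, Soy) and (Wheat, Wheat, Corn).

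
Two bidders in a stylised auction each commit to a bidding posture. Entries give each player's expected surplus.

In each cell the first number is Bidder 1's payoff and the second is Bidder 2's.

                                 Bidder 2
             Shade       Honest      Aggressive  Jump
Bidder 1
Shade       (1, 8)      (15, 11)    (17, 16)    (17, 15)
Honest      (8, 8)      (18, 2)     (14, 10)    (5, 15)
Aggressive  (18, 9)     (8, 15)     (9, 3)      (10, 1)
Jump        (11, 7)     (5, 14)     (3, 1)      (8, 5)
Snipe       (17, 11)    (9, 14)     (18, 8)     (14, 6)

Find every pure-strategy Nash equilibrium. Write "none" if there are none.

(Shade, Shade): Bidder 1 can switch to Honest (1 → 8). Not NE.
(Shade, Honest): Bidder 1 can switch to Honest (15 → 18). Not NE.
(Shade, Aggressive): Bidder 1 can switch to Snipe (17 → 18). Not NE.
(Shade, Jump): Bidder 2 can switch to Aggressive (15 → 16). Not NE.
(Honest, Shade): Bidder 1 can switch to Aggressive (8 → 18). Not NE.
(Honest, Honest): Bidder 2 can switch to Shade (2 → 8). Not NE.
(Honest, Aggressive): Bidder 1 can switch to Shade (14 → 17). Not NE.
(Honest, Jump): Bidder 1 can switch to Shade (5 → 17). Not NE.
(Aggressive, Shade): Bidder 2 can switch to Honest (9 → 15). Not NE.
(Aggressive, Honest): Bidder 1 can switch to Shade (8 → 15). Not NE.
(Aggressive, Aggressive): Bidder 1 can switch to Shade (9 → 17). Not NE.
(Aggressive, Jump): Bidder 1 can switch to Shade (10 → 17). Not NE.
(The remaining 8 profiles each have a profitable deviation by the same check.)

There is no pure-strategy Nash equilibrium.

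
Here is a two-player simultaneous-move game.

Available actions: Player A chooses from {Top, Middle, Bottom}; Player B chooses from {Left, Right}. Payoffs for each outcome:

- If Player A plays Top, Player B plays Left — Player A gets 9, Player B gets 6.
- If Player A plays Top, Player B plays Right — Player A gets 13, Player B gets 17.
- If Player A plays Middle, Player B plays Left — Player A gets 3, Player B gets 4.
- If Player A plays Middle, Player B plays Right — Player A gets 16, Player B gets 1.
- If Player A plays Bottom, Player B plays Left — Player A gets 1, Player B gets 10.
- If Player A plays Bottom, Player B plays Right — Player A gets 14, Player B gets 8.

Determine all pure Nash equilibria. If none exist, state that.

Mark each player's best response to every combination of opponents' strategies; a profile where every player is best-responding is a pure Nash equilibrium.
Player A against Left: payoffs 9, 3, 1 → best response Top.
Player A against Right: payoffs 13, 16, 14 → best response Middle.
Player B against Top: payoffs 6, 17 → best response Right.
Player B against Middle: payoffs 4, 1 → best response Left.
Player B against Bottom: payoffs 10, 8 → best response Left.
No profile is a mutual best response for all players.

No pure-strategy Nash equilibrium.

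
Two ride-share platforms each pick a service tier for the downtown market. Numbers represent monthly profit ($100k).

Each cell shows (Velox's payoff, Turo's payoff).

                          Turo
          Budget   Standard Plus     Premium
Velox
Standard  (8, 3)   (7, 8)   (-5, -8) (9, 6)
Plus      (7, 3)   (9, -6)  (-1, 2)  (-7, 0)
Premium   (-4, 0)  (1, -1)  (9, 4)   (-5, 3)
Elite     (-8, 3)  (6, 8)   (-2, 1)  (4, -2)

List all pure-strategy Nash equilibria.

(Standard, Budget): Turo can switch to Standard (3 → 8). Not NE.
(Standard, Standard): Velox can switch to Plus (7 → 9). Not NE.
(Standard, Plus): Velox can switch to Plus (-5 → -1). Not NE.
(Standard, Premium): Turo can switch to Standard (6 → 8). Not NE.
(Plus, Budget): Velox can switch to Standard (7 → 8). Not NE.
(Plus, Standard): Turo can switch to Budget (-6 → 3). Not NE.
(Plus, Plus): Velox can switch to Premium (-1 → 9). Not NE.
(Plus, Premium): Velox can switch to Standard (-7 → 9). Not NE.
(Premium, Budget): Velox can switch to Standard (-4 → 8). Not NE.
(Premium, Standard): Velox can switch to Standard (1 → 7). Not NE.
(Premium, Plus): Velox gets 9, best alternative -1; Turo gets 4, best alternative 3. No profitable deviation — NE.
(Premium, Premium): Velox can switch to Standard (-5 → 9). Not NE.
(Elite, Budget): Velox can switch to Standard (-8 → 8). Not NE.
(The remaining 3 profiles each have a profitable deviation by the same check.)

(Premium, Plus)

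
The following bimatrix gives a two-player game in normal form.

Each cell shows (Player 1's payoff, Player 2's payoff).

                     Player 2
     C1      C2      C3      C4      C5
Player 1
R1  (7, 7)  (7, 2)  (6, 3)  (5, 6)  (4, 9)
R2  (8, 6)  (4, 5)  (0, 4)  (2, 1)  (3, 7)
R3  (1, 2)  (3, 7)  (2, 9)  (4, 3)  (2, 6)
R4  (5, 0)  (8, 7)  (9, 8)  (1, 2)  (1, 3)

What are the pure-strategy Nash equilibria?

(R1, C5) and (R4, C3)

For each player, find the best response to each opponent profile; mutual best responses are the pure NE.
Player 1 against C1: payoffs 7, 8, 1, 5 → best response R2.
Player 1 against C2: payoffs 7, 4, 3, 8 → best response R4.
Player 1 against C3: payoffs 6, 0, 2, 9 → best response R4.
Player 1 against C4: payoffs 5, 2, 4, 1 → best response R1.
Player 1 against C5: payoffs 4, 3, 2, 1 → best response R1.
Player 2 against R1: payoffs 7, 2, 3, 6, 9 → best response C5.
Player 2 against R2: payoffs 6, 5, 4, 1, 7 → best response C5.
Player 2 against R3: payoffs 2, 7, 9, 3, 6 → best response C3.
Player 2 against R4: payoffs 0, 7, 8, 2, 3 → best response C3.
Mutual best responses: (R1, C5); (R4, C3).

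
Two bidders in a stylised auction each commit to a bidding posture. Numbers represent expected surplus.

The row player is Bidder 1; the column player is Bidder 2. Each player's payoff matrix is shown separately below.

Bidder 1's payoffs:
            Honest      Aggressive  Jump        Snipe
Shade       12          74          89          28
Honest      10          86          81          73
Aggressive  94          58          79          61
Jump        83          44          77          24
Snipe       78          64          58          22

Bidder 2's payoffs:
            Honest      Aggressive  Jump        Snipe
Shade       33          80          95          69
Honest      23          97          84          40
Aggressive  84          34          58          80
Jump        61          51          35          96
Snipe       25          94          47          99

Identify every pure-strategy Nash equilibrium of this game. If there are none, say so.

(Shade, Jump), (Honest, Aggressive), (Aggressive, Honest)

Bidder 1 against Honest: payoffs 12, 10, 94, 83, 78 → best response Aggressive.
Bidder 1 against Aggressive: payoffs 74, 86, 58, 44, 64 → best response Honest.
Bidder 1 against Jump: payoffs 89, 81, 79, 77, 58 → best response Shade.
Bidder 1 against Snipe: payoffs 28, 73, 61, 24, 22 → best response Honest.
Bidder 2 against Shade: payoffs 33, 80, 95, 69 → best response Jump.
Bidder 2 against Honest: payoffs 23, 97, 84, 40 → best response Aggressive.
Bidder 2 against Aggressive: payoffs 84, 34, 58, 80 → best response Honest.
Bidder 2 against Jump: payoffs 61, 51, 35, 96 → best response Snipe.
Bidder 2 against Snipe: payoffs 25, 94, 47, 99 → best response Snipe.
Mutual best responses: (Shade, Jump); (Honest, Aggressive); (Aggressive, Honest).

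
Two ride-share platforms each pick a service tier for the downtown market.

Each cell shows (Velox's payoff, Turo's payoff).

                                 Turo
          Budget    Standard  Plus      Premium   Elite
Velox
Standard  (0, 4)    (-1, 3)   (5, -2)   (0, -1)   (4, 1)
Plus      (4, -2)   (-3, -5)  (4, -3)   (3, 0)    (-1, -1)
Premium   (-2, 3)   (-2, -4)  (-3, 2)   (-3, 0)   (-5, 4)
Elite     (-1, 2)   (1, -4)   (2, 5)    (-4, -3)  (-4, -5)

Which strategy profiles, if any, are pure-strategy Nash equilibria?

Pure NE: (Plus, Premium)

Velox against Budget: payoffs 0, 4, -2, -1 → best response Plus.
Velox against Standard: payoffs -1, -3, -2, 1 → best response Elite.
Velox against Plus: payoffs 5, 4, -3, 2 → best response Standard.
Velox against Premium: payoffs 0, 3, -3, -4 → best response Plus.
Velox against Elite: payoffs 4, -1, -5, -4 → best response Standard.
Turo against Standard: payoffs 4, 3, -2, -1, 1 → best response Budget.
Turo against Plus: payoffs -2, -5, -3, 0, -1 → best response Premium.
Turo against Premium: payoffs 3, -4, 2, 0, 4 → best response Elite.
Turo against Elite: payoffs 2, -4, 5, -3, -5 → best response Plus.
Mutual best responses: (Plus, Premium).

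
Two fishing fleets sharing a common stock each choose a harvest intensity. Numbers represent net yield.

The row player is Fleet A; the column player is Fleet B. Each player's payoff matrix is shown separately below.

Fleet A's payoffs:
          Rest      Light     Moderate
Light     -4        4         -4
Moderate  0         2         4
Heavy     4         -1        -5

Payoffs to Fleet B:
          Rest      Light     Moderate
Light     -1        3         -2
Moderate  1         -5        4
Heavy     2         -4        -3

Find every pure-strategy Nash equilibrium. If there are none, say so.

Fleet A against Rest: payoffs -4, 0, 4 → best response Heavy.
Fleet A against Light: payoffs 4, 2, -1 → best response Light.
Fleet A against Moderate: payoffs -4, 4, -5 → best response Moderate.
Fleet B against Light: payoffs -1, 3, -2 → best response Light.
Fleet B against Moderate: payoffs 1, -5, 4 → best response Moderate.
Fleet B against Heavy: payoffs 2, -4, -3 → best response Rest.
Mutual best responses: (Light, Light); (Moderate, Moderate); (Heavy, Rest).

Pure-strategy Nash equilibria: (Light, Light), (Moderate, Moderate), (Heavy, Rest)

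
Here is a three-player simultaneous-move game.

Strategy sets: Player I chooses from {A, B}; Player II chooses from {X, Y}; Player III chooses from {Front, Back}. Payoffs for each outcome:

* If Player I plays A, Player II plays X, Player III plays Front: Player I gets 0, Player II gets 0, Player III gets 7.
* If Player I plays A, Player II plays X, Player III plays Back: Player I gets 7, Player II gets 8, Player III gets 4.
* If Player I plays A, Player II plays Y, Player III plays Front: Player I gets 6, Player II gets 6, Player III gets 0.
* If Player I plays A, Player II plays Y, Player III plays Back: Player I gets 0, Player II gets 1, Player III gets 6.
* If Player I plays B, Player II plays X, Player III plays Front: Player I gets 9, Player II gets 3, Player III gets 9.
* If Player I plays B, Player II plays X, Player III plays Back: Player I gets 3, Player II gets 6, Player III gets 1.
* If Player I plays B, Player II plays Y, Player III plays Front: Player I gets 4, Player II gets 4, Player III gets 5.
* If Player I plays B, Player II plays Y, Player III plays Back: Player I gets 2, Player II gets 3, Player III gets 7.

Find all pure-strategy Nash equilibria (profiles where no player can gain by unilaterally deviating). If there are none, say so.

Mark each player's best response to every combination of opponents' strategies; a profile where every player is best-responding is a pure Nash equilibrium.
Player I against (X, Front): payoffs 0, 9 → best response B.
Player I against (X, Back): payoffs 7, 3 → best response A.
Player I against (Y, Front): payoffs 6, 4 → best response A.
Player I against (Y, Back): payoffs 0, 2 → best response B.
Player II against (A, Front): payoffs 0, 6 → best response Y.
Player II against (A, Back): payoffs 8, 1 → best response X.
Player II against (B, Front): payoffs 3, 4 → best response Y.
Player II against (B, Back): payoffs 6, 3 → best response X.
Player III against (A, X): payoffs 7, 4 → best response Front.
Player III against (A, Y): payoffs 0, 6 → best response Back.
Player III against (B, X): payoffs 9, 1 → best response Front.
Player III against (B, Y): payoffs 5, 7 → best response Back.
No profile is a mutual best response for all players.

There is no pure-strategy Nash equilibrium.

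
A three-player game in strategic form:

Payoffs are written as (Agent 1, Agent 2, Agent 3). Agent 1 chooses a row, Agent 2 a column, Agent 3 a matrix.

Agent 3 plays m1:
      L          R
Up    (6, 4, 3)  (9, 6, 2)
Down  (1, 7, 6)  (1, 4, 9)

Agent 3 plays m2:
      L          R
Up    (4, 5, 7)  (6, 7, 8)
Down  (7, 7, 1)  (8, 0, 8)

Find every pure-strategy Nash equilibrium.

This game has no pure Nash equilibrium.

Agent 1 against (L, m1): payoffs 6, 1 → best response Up.
Agent 1 against (L, m2): payoffs 4, 7 → best response Down.
Agent 1 against (R, m1): payoffs 9, 1 → best response Up.
Agent 1 against (R, m2): payoffs 6, 8 → best response Down.
Agent 2 against (Up, m1): payoffs 4, 6 → best response R.
Agent 2 against (Up, m2): payoffs 5, 7 → best response R.
Agent 2 against (Down, m1): payoffs 7, 4 → best response L.
Agent 2 against (Down, m2): payoffs 7, 0 → best response L.
Agent 3 against (Up, L): payoffs 3, 7 → best response m2.
Agent 3 against (Up, R): payoffs 2, 8 → best response m2.
Agent 3 against (Down, L): payoffs 6, 1 → best response m1.
Agent 3 against (Down, R): payoffs 9, 8 → best response m1.
No profile is a mutual best response for all players.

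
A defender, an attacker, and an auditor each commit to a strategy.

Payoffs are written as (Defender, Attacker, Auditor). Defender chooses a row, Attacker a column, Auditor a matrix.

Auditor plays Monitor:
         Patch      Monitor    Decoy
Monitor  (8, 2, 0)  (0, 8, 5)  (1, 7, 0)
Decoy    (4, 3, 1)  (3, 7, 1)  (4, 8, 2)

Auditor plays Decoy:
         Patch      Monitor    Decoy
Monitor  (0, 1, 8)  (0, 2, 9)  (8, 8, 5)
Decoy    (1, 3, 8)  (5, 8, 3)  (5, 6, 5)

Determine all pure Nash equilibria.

Defender against (Patch, Monitor): payoffs 8, 4 → best response Monitor.
Defender against (Patch, Decoy): payoffs 0, 1 → best response Decoy.
Defender against (Monitor, Monitor): payoffs 0, 3 → best response Decoy.
Defender against (Monitor, Decoy): payoffs 0, 5 → best response Decoy.
Defender against (Decoy, Monitor): payoffs 1, 4 → best response Decoy.
Defender against (Decoy, Decoy): payoffs 8, 5 → best response Monitor.
Attacker against (Monitor, Monitor): payoffs 2, 8, 7 → best response Monitor.
Attacker against (Monitor, Decoy): payoffs 1, 2, 8 → best response Decoy.
Attacker against (Decoy, Monitor): payoffs 3, 7, 8 → best response Decoy.
Attacker against (Decoy, Decoy): payoffs 3, 8, 6 → best response Monitor.
Auditor against (Monitor, Patch): payoffs 0, 8 → best response Decoy.
Auditor against (Monitor, Monitor): payoffs 5, 9 → best response Decoy.
Auditor against (Monitor, Decoy): payoffs 0, 5 → best response Decoy.
Auditor against (Decoy, Patch): payoffs 1, 8 → best response Decoy.
Auditor against (Decoy, Monitor): payoffs 1, 3 → best response Decoy.
Auditor against (Decoy, Decoy): payoffs 2, 5 → best response Decoy.
Mutual best responses: (Monitor, Decoy, Decoy); (Decoy, Monitor, Decoy).

The pure Nash equilibria are (Monitor, Decoy, Decoy) and (Decoy, Monitor, Decoy).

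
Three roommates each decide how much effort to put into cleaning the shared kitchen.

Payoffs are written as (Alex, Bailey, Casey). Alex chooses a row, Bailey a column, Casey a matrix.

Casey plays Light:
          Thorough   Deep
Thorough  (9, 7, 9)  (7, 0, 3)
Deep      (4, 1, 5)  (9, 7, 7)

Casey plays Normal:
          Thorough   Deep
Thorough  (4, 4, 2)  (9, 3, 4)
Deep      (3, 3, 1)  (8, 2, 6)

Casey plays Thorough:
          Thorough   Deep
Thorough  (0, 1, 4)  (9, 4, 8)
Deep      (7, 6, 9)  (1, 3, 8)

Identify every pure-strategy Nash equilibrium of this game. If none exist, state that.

The pure Nash equilibria are (Thorough, Thorough, Light); (Thorough, Deep, Thorough); (Deep, Thorough, Thorough).

(Thorough, Thorough, Light): Alex gets 9, best alternative 4; Bailey gets 7, best alternative 0; Casey gets 9, best alternative 4. No profitable deviation — NE.
(Thorough, Thorough, Normal): Casey can switch to Light (2 → 9). Not NE.
(Thorough, Thorough, Thorough): Alex can switch to Deep (0 → 7). Not NE.
(Thorough, Deep, Light): Alex can switch to Deep (7 → 9). Not NE.
(Thorough, Deep, Normal): Bailey can switch to Thorough (3 → 4). Not NE.
(Thorough, Deep, Thorough): Alex gets 9, best alternative 1; Bailey gets 4, best alternative 1; Casey gets 8, best alternative 4. No profitable deviation — NE.
(Deep, Thorough, Light): Alex can switch to Thorough (4 → 9). Not NE.
(Deep, Thorough, Normal): Alex can switch to Thorough (3 → 4). Not NE.
(Deep, Thorough, Thorough): Alex gets 7, best alternative 0; Bailey gets 6, best alternative 3; Casey gets 9, best alternative 5. No profitable deviation — NE.
(The remaining 3 profiles each have a profitable deviation by the same check.)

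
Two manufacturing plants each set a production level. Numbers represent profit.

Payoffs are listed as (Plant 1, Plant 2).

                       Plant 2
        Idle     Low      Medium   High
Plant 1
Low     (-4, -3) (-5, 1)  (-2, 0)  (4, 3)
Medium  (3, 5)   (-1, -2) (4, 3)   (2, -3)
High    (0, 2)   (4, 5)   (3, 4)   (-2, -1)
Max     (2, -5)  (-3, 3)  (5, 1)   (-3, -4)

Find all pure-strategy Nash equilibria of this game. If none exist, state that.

For each player, find the best response to each opponent profile; mutual best responses are the pure NE.
Plant 1 against Idle: payoffs -4, 3, 0, 2 → best response Medium.
Plant 1 against Low: payoffs -5, -1, 4, -3 → best response High.
Plant 1 against Medium: payoffs -2, 4, 3, 5 → best response Max.
Plant 1 against High: payoffs 4, 2, -2, -3 → best response Low.
Plant 2 against Low: payoffs -3, 1, 0, 3 → best response High.
Plant 2 against Medium: payoffs 5, -2, 3, -3 → best response Idle.
Plant 2 against High: payoffs 2, 5, 4, -1 → best response Low.
Plant 2 against Max: payoffs -5, 3, 1, -4 → best response Low.
Mutual best responses: (Low, High); (Medium, Idle); (High, Low).

(Low, High), (Medium, Idle), (High, Low)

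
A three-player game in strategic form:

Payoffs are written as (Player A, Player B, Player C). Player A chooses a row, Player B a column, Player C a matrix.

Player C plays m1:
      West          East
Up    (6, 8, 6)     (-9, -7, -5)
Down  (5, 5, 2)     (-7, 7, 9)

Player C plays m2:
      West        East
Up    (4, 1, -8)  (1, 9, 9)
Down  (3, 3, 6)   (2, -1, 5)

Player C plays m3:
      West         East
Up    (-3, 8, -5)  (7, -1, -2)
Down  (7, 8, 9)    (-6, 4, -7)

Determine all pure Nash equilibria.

Pure-strategy Nash equilibria: (Up, West, m1), (Down, West, m3), (Down, East, m1)

Player A against (West, m1): payoffs 6, 5 → best response Up.
Player A against (West, m2): payoffs 4, 3 → best response Up.
Player A against (West, m3): payoffs -3, 7 → best response Down.
Player A against (East, m1): payoffs -9, -7 → best response Down.
Player A against (East, m2): payoffs 1, 2 → best response Down.
Player A against (East, m3): payoffs 7, -6 → best response Up.
Player B against (Up, m1): payoffs 8, -7 → best response West.
Player B against (Up, m2): payoffs 1, 9 → best response East.
Player B against (Up, m3): payoffs 8, -1 → best response West.
Player B against (Down, m1): payoffs 5, 7 → best response East.
Player B against (Down, m2): payoffs 3, -1 → best response West.
Player B against (Down, m3): payoffs 8, 4 → best response West.
Player C against (Up, West): payoffs 6, -8, -5 → best response m1.
Player C against (Up, East): payoffs -5, 9, -2 → best response m2.
Player C against (Down, West): payoffs 2, 6, 9 → best response m3.
Player C against (Down, East): payoffs 9, 5, -7 → best response m1.
Mutual best responses: (Up, West, m1); (Down, West, m3); (Down, East, m1).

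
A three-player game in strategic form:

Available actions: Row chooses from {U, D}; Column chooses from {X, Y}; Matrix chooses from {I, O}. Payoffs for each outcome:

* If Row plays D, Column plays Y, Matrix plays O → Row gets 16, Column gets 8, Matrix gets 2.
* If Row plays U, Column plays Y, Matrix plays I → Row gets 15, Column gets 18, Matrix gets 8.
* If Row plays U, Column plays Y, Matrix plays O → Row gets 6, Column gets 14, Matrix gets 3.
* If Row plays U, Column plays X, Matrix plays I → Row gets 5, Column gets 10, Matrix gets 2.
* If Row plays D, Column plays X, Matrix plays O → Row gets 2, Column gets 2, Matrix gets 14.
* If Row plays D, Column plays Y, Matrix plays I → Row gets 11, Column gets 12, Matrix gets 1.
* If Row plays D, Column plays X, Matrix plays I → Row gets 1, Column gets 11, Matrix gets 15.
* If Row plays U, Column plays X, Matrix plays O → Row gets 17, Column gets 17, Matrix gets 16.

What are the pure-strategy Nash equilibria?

The pure Nash equilibria are (U, X, O) and (U, Y, I) and (D, Y, O).

Check each profile: it is a Nash equilibrium iff no player can strictly gain by switching unilaterally.
(U, X, I): Column can switch to Y (10 → 18). Not NE.
(U, X, O): Row gets 17, best alternative 2; Column gets 17, best alternative 14; Matrix gets 16, best alternative 2. No profitable deviation — NE.
(U, Y, I): Row gets 15, best alternative 11; Column gets 18, best alternative 10; Matrix gets 8, best alternative 3. No profitable deviation — NE.
(U, Y, O): Row can switch to D (6 → 16). Not NE.
(D, X, I): Row can switch to U (1 → 5). Not NE.
(D, X, O): Row can switch to U (2 → 17). Not NE.
(D, Y, I): Row can switch to U (11 → 15). Not NE.
(D, Y, O): Row gets 16, best alternative 6; Column gets 8, best alternative 2; Matrix gets 2, best alternative 1. No profitable deviation — NE.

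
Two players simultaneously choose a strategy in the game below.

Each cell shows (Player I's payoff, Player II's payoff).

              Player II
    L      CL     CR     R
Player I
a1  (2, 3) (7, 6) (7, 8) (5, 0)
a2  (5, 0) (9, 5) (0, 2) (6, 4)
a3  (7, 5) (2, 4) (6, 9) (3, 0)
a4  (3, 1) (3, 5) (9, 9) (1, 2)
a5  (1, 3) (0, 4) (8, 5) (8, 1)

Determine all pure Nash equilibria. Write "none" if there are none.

The pure Nash equilibria are (a2, CL); (a4, CR).

Player I against L: payoffs 2, 5, 7, 3, 1 → best response a3.
Player I against CL: payoffs 7, 9, 2, 3, 0 → best response a2.
Player I against CR: payoffs 7, 0, 6, 9, 8 → best response a4.
Player I against R: payoffs 5, 6, 3, 1, 8 → best response a5.
Player II against a1: payoffs 3, 6, 8, 0 → best response CR.
Player II against a2: payoffs 0, 5, 2, 4 → best response CL.
Player II against a3: payoffs 5, 4, 9, 0 → best response CR.
Player II against a4: payoffs 1, 5, 9, 2 → best response CR.
Player II against a5: payoffs 3, 4, 5, 1 → best response CR.
Mutual best responses: (a2, CL); (a4, CR).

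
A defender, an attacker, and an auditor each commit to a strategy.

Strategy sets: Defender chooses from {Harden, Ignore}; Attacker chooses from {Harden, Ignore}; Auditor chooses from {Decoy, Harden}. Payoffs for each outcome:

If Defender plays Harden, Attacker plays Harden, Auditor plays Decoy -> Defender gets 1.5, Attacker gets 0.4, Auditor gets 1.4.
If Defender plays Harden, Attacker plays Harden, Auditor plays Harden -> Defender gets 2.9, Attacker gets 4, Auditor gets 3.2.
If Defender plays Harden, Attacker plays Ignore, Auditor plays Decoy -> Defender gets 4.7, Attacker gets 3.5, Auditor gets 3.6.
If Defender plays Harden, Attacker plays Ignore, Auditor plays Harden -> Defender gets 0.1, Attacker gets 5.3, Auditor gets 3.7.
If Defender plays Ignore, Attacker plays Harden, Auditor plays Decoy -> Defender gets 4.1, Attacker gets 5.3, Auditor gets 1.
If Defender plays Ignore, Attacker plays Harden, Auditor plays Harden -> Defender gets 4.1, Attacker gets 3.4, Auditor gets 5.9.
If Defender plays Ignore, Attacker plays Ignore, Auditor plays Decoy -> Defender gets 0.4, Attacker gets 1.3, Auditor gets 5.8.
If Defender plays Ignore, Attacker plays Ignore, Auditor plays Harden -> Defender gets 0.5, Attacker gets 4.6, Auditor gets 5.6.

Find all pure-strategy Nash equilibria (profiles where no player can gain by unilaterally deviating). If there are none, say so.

This game has no pure Nash equilibrium.

For each strategy profile, look for a profitable unilateral deviation.
(Harden, Harden, Decoy): Defender can switch to Ignore (1.5 → 4.1). Not NE.
(Harden, Harden, Harden): Defender can switch to Ignore (2.9 → 4.1). Not NE.
(Harden, Ignore, Decoy): Auditor can switch to Harden (3.6 → 3.7). Not NE.
(Harden, Ignore, Harden): Defender can switch to Ignore (0.1 → 0.5). Not NE.
(Ignore, Harden, Decoy): Auditor can switch to Harden (1 → 5.9). Not NE.
(Ignore, Harden, Harden): Attacker can switch to Ignore (3.4 → 4.6). Not NE.
(Ignore, Ignore, Decoy): Defender can switch to Harden (0.4 → 4.7). Not NE.
(Ignore, Ignore, Harden): Auditor can switch to Decoy (5.6 → 5.8). Not NE.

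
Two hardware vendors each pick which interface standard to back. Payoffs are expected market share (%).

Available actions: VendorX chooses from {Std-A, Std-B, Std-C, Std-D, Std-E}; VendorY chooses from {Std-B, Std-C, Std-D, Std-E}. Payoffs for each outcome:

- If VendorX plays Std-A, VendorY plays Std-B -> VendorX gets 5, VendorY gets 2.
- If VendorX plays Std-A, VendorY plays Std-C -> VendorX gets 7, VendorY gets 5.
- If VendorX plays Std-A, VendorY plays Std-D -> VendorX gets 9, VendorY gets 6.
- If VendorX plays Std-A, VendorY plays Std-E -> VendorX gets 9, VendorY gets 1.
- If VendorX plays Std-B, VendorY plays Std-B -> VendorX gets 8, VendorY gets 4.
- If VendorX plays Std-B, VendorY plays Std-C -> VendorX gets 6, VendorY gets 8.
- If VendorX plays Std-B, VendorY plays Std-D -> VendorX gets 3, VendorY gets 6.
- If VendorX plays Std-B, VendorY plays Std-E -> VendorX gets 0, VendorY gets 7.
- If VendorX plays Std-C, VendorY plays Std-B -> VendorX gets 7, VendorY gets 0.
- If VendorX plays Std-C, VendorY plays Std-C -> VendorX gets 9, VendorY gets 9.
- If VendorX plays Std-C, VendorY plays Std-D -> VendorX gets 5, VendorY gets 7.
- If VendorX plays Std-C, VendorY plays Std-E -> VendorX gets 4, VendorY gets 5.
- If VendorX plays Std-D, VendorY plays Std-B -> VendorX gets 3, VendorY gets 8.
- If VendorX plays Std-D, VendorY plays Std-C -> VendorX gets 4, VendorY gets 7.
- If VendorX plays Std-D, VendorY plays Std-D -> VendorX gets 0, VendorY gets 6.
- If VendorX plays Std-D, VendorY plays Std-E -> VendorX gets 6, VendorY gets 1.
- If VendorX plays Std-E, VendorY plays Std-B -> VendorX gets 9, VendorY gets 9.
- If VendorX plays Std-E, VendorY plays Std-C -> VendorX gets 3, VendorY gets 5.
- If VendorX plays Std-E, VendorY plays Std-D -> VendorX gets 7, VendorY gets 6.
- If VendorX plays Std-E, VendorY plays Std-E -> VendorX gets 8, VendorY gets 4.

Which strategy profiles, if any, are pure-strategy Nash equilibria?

The pure Nash equilibria are (Std-A, Std-D) and (Std-C, Std-C) and (Std-E, Std-B).

Check each profile: it is a Nash equilibrium iff no player can strictly gain by switching unilaterally.
(Std-A, Std-B): VendorX can switch to Std-B (5 → 8). Not NE.
(Std-A, Std-C): VendorX can switch to Std-C (7 → 9). Not NE.
(Std-A, Std-D): VendorX gets 9, best alternative 7; VendorY gets 6, best alternative 5. No profitable deviation — NE.
(Std-A, Std-E): VendorY can switch to Std-B (1 → 2). Not NE.
(Std-B, Std-B): VendorX can switch to Std-E (8 → 9). Not NE.
(Std-B, Std-C): VendorX can switch to Std-A (6 → 7). Not NE.
(Std-B, Std-D): VendorX can switch to Std-A (3 → 9). Not NE.
(Std-B, Std-E): VendorX can switch to Std-A (0 → 9). Not NE.
(Std-C, Std-B): VendorX can switch to Std-B (7 → 8). Not NE.
(Std-C, Std-C): VendorX gets 9, best alternative 7; VendorY gets 9, best alternative 7. No profitable deviation — NE.
(Std-E, Std-B): VendorX gets 9, best alternative 8; VendorY gets 9, best alternative 6. No profitable deviation — NE.
(The remaining 9 profiles each have a profitable deviation by the same check.)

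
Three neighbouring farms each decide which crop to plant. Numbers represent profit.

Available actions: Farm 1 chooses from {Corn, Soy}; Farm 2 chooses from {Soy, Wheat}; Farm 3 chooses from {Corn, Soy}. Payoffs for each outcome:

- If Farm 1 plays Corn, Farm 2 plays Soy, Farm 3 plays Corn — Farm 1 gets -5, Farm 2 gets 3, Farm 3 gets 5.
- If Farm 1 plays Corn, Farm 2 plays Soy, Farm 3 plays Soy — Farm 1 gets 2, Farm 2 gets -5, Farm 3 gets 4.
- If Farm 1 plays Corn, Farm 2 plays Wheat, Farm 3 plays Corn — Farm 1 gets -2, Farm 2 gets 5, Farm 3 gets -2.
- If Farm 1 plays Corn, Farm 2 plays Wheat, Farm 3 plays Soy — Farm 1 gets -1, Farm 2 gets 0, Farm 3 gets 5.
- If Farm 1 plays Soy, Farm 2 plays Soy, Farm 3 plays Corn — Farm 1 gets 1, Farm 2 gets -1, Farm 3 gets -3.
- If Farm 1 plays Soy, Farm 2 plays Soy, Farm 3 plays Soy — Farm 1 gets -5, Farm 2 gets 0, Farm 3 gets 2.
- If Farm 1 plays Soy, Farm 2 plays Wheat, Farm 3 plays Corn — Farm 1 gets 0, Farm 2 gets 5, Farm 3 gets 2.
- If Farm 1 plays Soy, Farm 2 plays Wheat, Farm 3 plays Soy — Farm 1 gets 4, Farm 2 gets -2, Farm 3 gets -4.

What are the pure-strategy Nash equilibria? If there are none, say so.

(Corn, Soy, Corn): Farm 1 can switch to Soy (-5 → 1). Not NE.
(Corn, Soy, Soy): Farm 2 can switch to Wheat (-5 → 0). Not NE.
(Corn, Wheat, Corn): Farm 1 can switch to Soy (-2 → 0). Not NE.
(Corn, Wheat, Soy): Farm 1 can switch to Soy (-1 → 4). Not NE.
(Soy, Soy, Corn): Farm 2 can switch to Wheat (-1 → 5). Not NE.
(Soy, Soy, Soy): Farm 1 can switch to Corn (-5 → 2). Not NE.
(Soy, Wheat, Corn): Farm 1 gets 0, best alternative -2; Farm 2 gets 5, best alternative -1; Farm 3 gets 2, best alternative -4. No profitable deviation — NE.
(Soy, Wheat, Soy): Farm 2 can switch to Soy (-2 → 0). Not NE.

The unique pure-strategy Nash equilibrium is (Soy, Wheat, Corn).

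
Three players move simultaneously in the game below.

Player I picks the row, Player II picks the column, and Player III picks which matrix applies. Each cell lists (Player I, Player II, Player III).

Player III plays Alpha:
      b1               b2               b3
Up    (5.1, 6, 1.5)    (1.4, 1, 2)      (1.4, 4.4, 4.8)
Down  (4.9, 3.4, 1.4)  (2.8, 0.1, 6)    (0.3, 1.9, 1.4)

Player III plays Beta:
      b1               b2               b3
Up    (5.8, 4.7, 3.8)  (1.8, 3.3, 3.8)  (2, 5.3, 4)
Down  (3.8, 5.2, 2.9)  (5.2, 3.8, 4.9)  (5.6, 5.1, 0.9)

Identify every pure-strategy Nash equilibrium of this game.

No pure-strategy Nash equilibrium.

Player I against (b1, Alpha): payoffs 5.1, 4.9 → best response Up.
Player I against (b1, Beta): payoffs 5.8, 3.8 → best response Up.
Player I against (b2, Alpha): payoffs 1.4, 2.8 → best response Down.
Player I against (b2, Beta): payoffs 1.8, 5.2 → best response Down.
Player I against (b3, Alpha): payoffs 1.4, 0.3 → best response Up.
Player I against (b3, Beta): payoffs 2, 5.6 → best response Down.
Player II against (Up, Alpha): payoffs 6, 1, 4.4 → best response b1.
Player II against (Up, Beta): payoffs 4.7, 3.3, 5.3 → best response b3.
Player II against (Down, Alpha): payoffs 3.4, 0.1, 1.9 → best response b1.
Player II against (Down, Beta): payoffs 5.2, 3.8, 5.1 → best response b1.
Player III against (Up, b1): payoffs 1.5, 3.8 → best response Beta.
Player III against (Up, b2): payoffs 2, 3.8 → best response Beta.
Player III against (Up, b3): payoffs 4.8, 4 → best response Alpha.
Player III against (Down, b1): payoffs 1.4, 2.9 → best response Beta.
Player III against (Down, b2): payoffs 6, 4.9 → best response Alpha.
Player III against (Down, b3): payoffs 1.4, 0.9 → best response Alpha.
No profile is a mutual best response for all players.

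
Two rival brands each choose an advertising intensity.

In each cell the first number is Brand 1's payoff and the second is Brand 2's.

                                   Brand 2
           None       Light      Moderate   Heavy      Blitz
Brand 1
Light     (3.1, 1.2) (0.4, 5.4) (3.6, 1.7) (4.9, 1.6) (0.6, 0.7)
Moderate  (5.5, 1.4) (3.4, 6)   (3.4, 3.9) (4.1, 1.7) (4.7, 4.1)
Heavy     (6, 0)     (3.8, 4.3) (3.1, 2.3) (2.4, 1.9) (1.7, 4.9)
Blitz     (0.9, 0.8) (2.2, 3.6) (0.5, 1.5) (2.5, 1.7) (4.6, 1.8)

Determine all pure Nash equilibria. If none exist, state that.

Brand 1 against None: payoffs 3.1, 5.5, 6, 0.9 → best response Heavy.
Brand 1 against Light: payoffs 0.4, 3.4, 3.8, 2.2 → best response Heavy.
Brand 1 against Moderate: payoffs 3.6, 3.4, 3.1, 0.5 → best response Light.
Brand 1 against Heavy: payoffs 4.9, 4.1, 2.4, 2.5 → best response Light.
Brand 1 against Blitz: payoffs 0.6, 4.7, 1.7, 4.6 → best response Moderate.
Brand 2 against Light: payoffs 1.2, 5.4, 1.7, 1.6, 0.7 → best response Light.
Brand 2 against Moderate: payoffs 1.4, 6, 3.9, 1.7, 4.1 → best response Light.
Brand 2 against Heavy: payoffs 0, 4.3, 2.3, 1.9, 4.9 → best response Blitz.
Brand 2 against Blitz: payoffs 0.8, 3.6, 1.5, 1.7, 1.8 → best response Light.
No profile is a mutual best response for all players.

none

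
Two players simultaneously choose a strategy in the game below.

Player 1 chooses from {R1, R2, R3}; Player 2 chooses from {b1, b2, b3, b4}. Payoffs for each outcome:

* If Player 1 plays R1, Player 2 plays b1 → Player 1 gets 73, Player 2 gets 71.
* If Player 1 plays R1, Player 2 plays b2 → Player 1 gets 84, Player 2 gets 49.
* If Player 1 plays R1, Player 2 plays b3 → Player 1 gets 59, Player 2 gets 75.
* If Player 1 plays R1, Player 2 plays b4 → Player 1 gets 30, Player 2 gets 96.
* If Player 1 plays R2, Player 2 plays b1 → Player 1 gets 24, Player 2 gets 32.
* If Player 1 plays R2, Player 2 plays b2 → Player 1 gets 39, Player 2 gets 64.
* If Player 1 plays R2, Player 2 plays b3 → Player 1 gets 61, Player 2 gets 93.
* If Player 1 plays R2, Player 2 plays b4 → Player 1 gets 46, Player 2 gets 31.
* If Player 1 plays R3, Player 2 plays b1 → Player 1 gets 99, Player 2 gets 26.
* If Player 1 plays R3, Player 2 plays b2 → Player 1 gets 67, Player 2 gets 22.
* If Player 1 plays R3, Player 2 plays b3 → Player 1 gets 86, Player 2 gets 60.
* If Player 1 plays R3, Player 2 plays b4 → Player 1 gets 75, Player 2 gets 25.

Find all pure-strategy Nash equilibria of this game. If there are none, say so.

Pure NE: (R3, b3)

(R1, b1): Player 1 can switch to R3 (73 → 99). Not NE.
(R1, b2): Player 2 can switch to b1 (49 → 71). Not NE.
(R1, b3): Player 1 can switch to R2 (59 → 61). Not NE.
(R1, b4): Player 1 can switch to R2 (30 → 46). Not NE.
(R2, b1): Player 1 can switch to R1 (24 → 73). Not NE.
(R2, b2): Player 1 can switch to R1 (39 → 84). Not NE.
(R2, b3): Player 1 can switch to R3 (61 → 86). Not NE.
(R2, b4): Player 1 can switch to R3 (46 → 75). Not NE.
(R3, b3): Player 1 gets 86, best alternative 61; Player 2 gets 60, best alternative 26. No profitable deviation — NE.
(The remaining 3 profiles each have a profitable deviation by the same check.)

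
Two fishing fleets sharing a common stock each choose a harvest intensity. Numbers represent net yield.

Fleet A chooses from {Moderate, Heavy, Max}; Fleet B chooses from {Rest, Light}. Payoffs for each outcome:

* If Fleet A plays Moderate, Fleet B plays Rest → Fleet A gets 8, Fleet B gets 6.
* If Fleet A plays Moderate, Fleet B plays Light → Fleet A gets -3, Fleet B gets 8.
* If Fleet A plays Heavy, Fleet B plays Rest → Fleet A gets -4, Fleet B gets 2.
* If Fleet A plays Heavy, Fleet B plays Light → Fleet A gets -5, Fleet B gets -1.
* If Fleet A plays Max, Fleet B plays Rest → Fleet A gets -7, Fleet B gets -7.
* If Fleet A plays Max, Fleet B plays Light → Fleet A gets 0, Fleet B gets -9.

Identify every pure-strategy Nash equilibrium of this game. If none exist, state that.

Fleet A against Rest: payoffs 8, -4, -7 → best response Moderate.
Fleet A against Light: payoffs -3, -5, 0 → best response Max.
Fleet B against Moderate: payoffs 6, 8 → best response Light.
Fleet B against Heavy: payoffs 2, -1 → best response Rest.
Fleet B against Max: payoffs -7, -9 → best response Rest.
No profile is a mutual best response for all players.

No pure-strategy Nash equilibrium.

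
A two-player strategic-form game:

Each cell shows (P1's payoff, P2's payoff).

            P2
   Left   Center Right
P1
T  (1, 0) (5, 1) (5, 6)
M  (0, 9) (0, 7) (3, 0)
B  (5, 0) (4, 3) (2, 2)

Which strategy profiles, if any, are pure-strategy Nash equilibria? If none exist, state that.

The unique pure-strategy Nash equilibrium is (T, Right).

(T, Left): P1 can switch to B (1 → 5). Not NE.
(T, Center): P2 can switch to Right (1 → 6). Not NE.
(T, Right): P1 gets 5, best alternative 3; P2 gets 6, best alternative 1. No profitable deviation — NE.
(M, Left): P1 can switch to T (0 → 1). Not NE.
(M, Center): P1 can switch to T (0 → 5). Not NE.
(M, Right): P1 can switch to T (3 → 5). Not NE.
(B, Left): P2 can switch to Center (0 → 3). Not NE.
(The remaining 2 profiles each have a profitable deviation by the same check.)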